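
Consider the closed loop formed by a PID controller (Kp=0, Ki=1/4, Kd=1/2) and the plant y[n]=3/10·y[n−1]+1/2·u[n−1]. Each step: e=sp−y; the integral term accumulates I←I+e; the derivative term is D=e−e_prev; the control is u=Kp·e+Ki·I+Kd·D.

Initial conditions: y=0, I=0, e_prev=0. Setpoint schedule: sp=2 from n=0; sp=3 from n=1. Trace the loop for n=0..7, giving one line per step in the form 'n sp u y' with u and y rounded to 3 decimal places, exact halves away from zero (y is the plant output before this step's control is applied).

0 2 1.500 0.000
1 3 1.188 0.750
2 3 1.573 0.819
3 3 1.993 1.032
4 3 2.386 1.306
5 3 2.738 1.585
6 3 3.036 1.844
7 3 3.284 2.071

(exact arithmetic carried between steps; '≈' marks a value shown rounded to 6 d.p. or computed from one; I and e_prev carry over from the previous line; the table rounds u and y to 3 d.p., halves away from zero)
n=0: y=0, sp=2, e=sp−y=2; I=2, D=e−e_prev=2; u=0·2+1/4·2+1/2·2=1.5; next y=3/10·0+1/2·1.5=0.75
n=1: y=0.75, sp=3, e=sp−y=2.25; I=4.25, D=e−e_prev=0.25; u=0·2.25+1/4·4.25+1/2·0.25=1.1875; next y=3/10·0.75+1/2·1.1875=0.81875
n=2: y=0.81875, sp=3, e=sp−y=2.18125; I=6.43125, D=e−e_prev=-0.06875; u=0·2.18125+1/4·6.43125+1/2·(-0.06875)≈1.573438; next y=3/10·0.81875+1/2·1.573438≈1.032344
n=3: y≈1.032344, sp=3, e=sp−y≈1.967656; I≈8.398906, D=e−e_prev≈-0.213594; u=0·1.967656+1/4·8.398906+1/2·(-0.213594)≈1.992930; next y=3/10·1.032344+1/2·1.992930≈1.306168
n=4: y≈1.306168, sp=3, e=sp−y≈1.693832; I≈10.092738, D=e−e_prev≈-0.273824; u=0·1.693832+1/4·10.092738+1/2·(-0.273824)≈2.386272; next y=3/10·1.306168+1/2·2.386272≈1.584987
n=5: y≈1.584987, sp=3, e=sp−y≈1.415013; I≈11.507752, D=e−e_prev≈-0.278819; u=0·1.415013+1/4·11.507752+1/2·(-0.278819)≈2.737529; next y=3/10·1.584987+1/2·2.737529≈1.844260
n=6: y≈1.844260, sp=3, e=sp−y≈1.155740; I≈12.663491, D=e−e_prev≈-0.259274; u=0·1.155740+1/4·12.663491+1/2·(-0.259274)≈3.036236; next y=3/10·1.844260+1/2·3.036236≈2.071396
n=7: y≈2.071396, sp=3, e=sp−y≈0.928604; I≈13.592095, D=e−e_prev≈-0.227136; u=0·0.928604+1/4·13.592095+1/2·(-0.227136)≈3.284456; next y=3/10·2.071396+1/2·3.284456≈2.263647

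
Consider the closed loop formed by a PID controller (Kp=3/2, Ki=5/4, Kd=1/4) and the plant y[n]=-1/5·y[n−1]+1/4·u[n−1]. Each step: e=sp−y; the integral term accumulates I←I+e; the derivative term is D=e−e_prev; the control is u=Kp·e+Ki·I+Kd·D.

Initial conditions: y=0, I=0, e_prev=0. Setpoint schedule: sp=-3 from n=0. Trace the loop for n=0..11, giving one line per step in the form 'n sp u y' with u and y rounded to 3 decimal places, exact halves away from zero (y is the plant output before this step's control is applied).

0 -3 -9.000 0.000
1 -3 -5.250 -2.250
2 -3 -10.913 -0.863
3 -3 -8.158 -2.556
4 -3 -12.219 -1.528
5 -3 -10.140 -2.749
6 -3 -13.050 -1.985
7 -3 -11.487 -2.865
8 -3 -13.576 -2.299
9 -3 -12.404 -2.934
10 -3 -13.905 -2.514
11 -3 -13.029 -2.973

(exact arithmetic carried between steps; '≈' marks a value shown rounded to 6 d.p. or computed from one; I and e_prev carry over from the previous line; the table rounds u and y to 3 d.p., halves away from zero)
n=0: y=0, sp=-3, e=sp−y=-3; I=-3, D=e−e_prev=-3; u=3/2·(-3)+5/4·(-3)+1/4·(-3)=-9; next y=-1/5·0+1/4·(-9)=-2.25
n=1: y=-2.25, sp=-3, e=sp−y=-0.75; I=-3.75, D=e−e_prev=2.25; u=3/2·(-0.75)+5/4·(-3.75)+1/4·2.25=-5.25; next y=-1/5·(-2.25)+1/4·(-5.25)=-0.8625
n=2: y=-0.8625, sp=-3, e=sp−y=-2.1375; I=-5.8875, D=e−e_prev=-1.3875; u=3/2·(-2.1375)+5/4·(-5.8875)+1/4·(-1.3875)=-10.9125; next y=-1/5·(-0.8625)+1/4·(-10.9125)=-2.555625
n=3: y=-2.555625, sp=-3, e=sp−y=-0.444375; I=-6.331875, D=e−e_prev=1.693125; u=3/2·(-0.444375)+5/4·(-6.331875)+1/4·1.693125=-8.158125; next y=-1/5·(-2.555625)+1/4·(-8.158125)≈-1.528406
n=4: y≈-1.528406, sp=-3, e=sp−y≈-1.471594; I≈-7.803469, D=e−e_prev≈-1.027219; u=3/2·(-1.471594)+5/4·(-7.803469)+1/4·(-1.027219)≈-12.218531; next y=-1/5·(-1.528406)+1/4·(-12.218531)≈-2.748952
n=5: y≈-2.748952, sp=-3, e=sp−y≈-0.251048; I≈-8.054517, D=e−e_prev≈1.220545; u=3/2·(-0.251048)+5/4·(-8.054517)+1/4·1.220545≈-10.139583; next y=-1/5·(-2.748952)+1/4·(-10.139583)≈-1.985105
n=6: y≈-1.985105, sp=-3, e=sp−y≈-1.014895; I≈-9.069412, D=e−e_prev≈-0.763846; u=3/2·(-1.014895)+5/4·(-9.069412)+1/4·(-0.763846)≈-13.050068; next y=-1/5·(-1.985105)+1/4·(-13.050068)≈-2.865496
n=7: y≈-2.865496, sp=-3, e=sp−y≈-0.134504; I≈-9.203916, D=e−e_prev≈0.880391; u=3/2·(-0.134504)+5/4·(-9.203916)+1/4·0.880391≈-11.486553; next y=-1/5·(-2.865496)+1/4·(-11.486553)≈-2.298539
n=8: y≈-2.298539, sp=-3, e=sp−y≈-0.701461; I≈-9.905377, D=e−e_prev≈-0.566957; u=3/2·(-0.701461)+5/4·(-9.905377)+1/4·(-0.566957)≈-13.575651; next y=-1/5·(-2.298539)+1/4·(-13.575651)≈-2.934205
n=9: y≈-2.934205, sp=-3, e=sp−y≈-0.065795; I≈-9.971172, D=e−e_prev≈0.635666; u=3/2·(-0.065795)+5/4·(-9.971172)+1/4·0.635666≈-12.403741; next y=-1/5·(-2.934205)+1/4·(-12.403741)≈-2.514094
n=10: y≈-2.514094, sp=-3, e=sp−y≈-0.485906; I≈-10.457078, D=e−e_prev≈-0.420111; u=3/2·(-0.485906)+5/4·(-10.457078)+1/4·(-0.420111)≈-13.905233; next y=-1/5·(-2.514094)+1/4·(-13.905233)≈-2.973490
n=11: y≈-2.973490, sp=-3, e=sp−y≈-0.026510; I≈-10.483588, D=e−e_prev≈0.459395; u=3/2·(-0.026510)+5/4·(-10.483588)+1/4·0.459395≈-13.029402; next y=-1/5·(-2.973490)+1/4·(-13.029402)≈-2.662653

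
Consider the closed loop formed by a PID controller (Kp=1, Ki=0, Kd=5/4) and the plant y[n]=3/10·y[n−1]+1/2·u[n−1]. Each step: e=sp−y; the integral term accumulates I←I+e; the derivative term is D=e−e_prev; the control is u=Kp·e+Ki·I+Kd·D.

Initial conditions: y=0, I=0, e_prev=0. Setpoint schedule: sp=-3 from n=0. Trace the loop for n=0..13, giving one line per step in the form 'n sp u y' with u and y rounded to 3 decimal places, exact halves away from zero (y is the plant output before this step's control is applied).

(exact arithmetic carried between steps; '≈' marks a value shown rounded to 6 d.p. or computed from one; I and e_prev carry over from the previous line; the table rounds u and y to 3 d.p., halves away from zero)
n=0: y=0, sp=-3, e=sp−y=-3; I=-3, D=e−e_prev=-3; u=1·(-3)+0·(-3)+5/4·(-3)=-6.75; next y=3/10·0+1/2·(-6.75)=-3.375
n=1: y=-3.375, sp=-3, e=sp−y=0.375; I=-2.625, D=e−e_prev=3.375; u=1·0.375+0·(-2.625)+5/4·3.375=4.59375; next y=3/10·(-3.375)+1/2·4.59375=1.284375
n=2: y=1.284375, sp=-3, e=sp−y=-4.284375; I=-6.909375, D=e−e_prev=-4.659375; u=1·(-4.284375)+0·(-6.909375)+5/4·(-4.659375)≈-10.108594; next y=3/10·1.284375+1/2·(-10.108594)≈-4.668984
n=3: y≈-4.668984, sp=-3, e=sp−y≈1.668984; I≈-5.240391, D=e−e_prev≈5.953359; u=1·1.668984+0·(-5.240391)+5/4·5.953359≈9.110684; next y=3/10·(-4.668984)+1/2·9.110684≈3.154646
n=4: y≈3.154646, sp=-3, e=sp−y≈-6.154646; I≈-11.395037, D=e−e_prev≈-7.823631; u=1·(-6.154646)+0·(-11.395037)+5/4·(-7.823631)≈-15.934185; next y=3/10·3.154646+1/2·(-15.934185)≈-7.020699
n=5: y≈-7.020699, sp=-3, e=sp−y≈4.020699; I≈-7.374339, D=e−e_prev≈10.175345; u=1·4.020699+0·(-7.374339)+5/4·10.175345≈16.739880; next y=3/10·(-7.020699)+1/2·16.739880≈6.263730
n=6: y≈6.263730, sp=-3, e=sp−y≈-9.263730; I≈-16.638069, D=e−e_prev≈-13.284429; u=1·(-9.263730)+0·(-16.638069)+5/4·(-13.284429)≈-25.869267; next y=3/10·6.263730+1/2·(-25.869267)≈-11.055514
n=7: y≈-11.055514, sp=-3, e=sp−y≈8.055514; I≈-8.582555, D=e−e_prev≈17.319245; u=1·8.055514+0·(-8.582555)+5/4·17.319245≈29.704570; next y=3/10·(-11.055514)+1/2·29.704570≈11.535631
n=8: y≈11.535631, sp=-3, e=sp−y≈-14.535631; I≈-23.118185, D=e−e_prev≈-22.591145; u=1·(-14.535631)+0·(-23.118185)+5/4·(-22.591145)≈-42.774562; next y=3/10·11.535631+1/2·(-42.774562)≈-17.926592
n=9: y≈-17.926592, sp=-3, e=sp−y≈14.926592; I≈-8.191594, D=e−e_prev≈29.462222; u=1·14.926592+0·(-8.191594)+5/4·29.462222≈51.754370; next y=3/10·(-17.926592)+1/2·51.754370≈20.499207
n=10: y≈20.499207, sp=-3, e=sp−y≈-23.499207; I≈-31.690801, D=e−e_prev≈-38.425799; u=1·(-23.499207)+0·(-31.690801)+5/4·(-38.425799)≈-71.531456; next y=3/10·20.499207+1/2·(-71.531456)≈-29.615966
n=11: y≈-29.615966, sp=-3, e=sp−y≈26.615966; I≈-5.074835, D=e−e_prev≈50.115173; u=1·26.615966+0·(-5.074835)+5/4·50.115173≈89.259932; next y=3/10·(-29.615966)+1/2·89.259932≈35.745176
n=12: y≈35.745176, sp=-3, e=sp−y≈-38.745176; I≈-43.820012, D=e−e_prev≈-65.361142; u=1·(-38.745176)+0·(-43.820012)+5/4·(-65.361142)≈-120.446604; next y=3/10·35.745176+1/2·(-120.446604)≈-49.499749
n=13: y≈-49.499749, sp=-3, e=sp−y≈46.499749; I≈2.679738, D=e−e_prev≈85.244926; u=1·46.499749+0·2.679738+5/4·85.244926≈153.055906; next y=3/10·(-49.499749)+1/2·153.055906≈61.678028

0 -3 -6.750 0.000
1 -3 4.594 -3.375
2 -3 -10.109 1.284
3 -3 9.111 -4.669
4 -3 -15.934 3.155
5 -3 16.740 -7.021
6 -3 -25.869 6.264
7 -3 29.705 -11.056
8 -3 -42.775 11.536
9 -3 51.754 -17.927
10 -3 -71.531 20.499
11 -3 89.260 -29.616
12 -3 -120.447 35.745
13 -3 153.056 -49.500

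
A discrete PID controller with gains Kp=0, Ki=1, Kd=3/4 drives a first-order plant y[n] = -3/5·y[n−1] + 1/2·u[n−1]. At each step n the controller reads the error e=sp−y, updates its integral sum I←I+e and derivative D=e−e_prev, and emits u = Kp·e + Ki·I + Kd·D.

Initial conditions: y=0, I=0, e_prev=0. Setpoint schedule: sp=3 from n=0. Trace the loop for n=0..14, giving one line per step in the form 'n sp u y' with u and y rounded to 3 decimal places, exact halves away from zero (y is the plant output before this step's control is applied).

0 3 5.250 0.000
1 3 1.406 2.625
2 3 9.870 -0.872
3 3 0.042 5.458
4 3 17.577 -3.254
5 3 -7.194 10.741
6 3 31.930 -10.041
7 3 -26.670 21.990
8 3 63.271 -26.529
9 3 -73.232 47.553
10 3 135.002 -65.148
11 3 -181.916 106.590
12 3 300.925 -154.912
13 3 -434.351 243.409
14 3 685.584 -363.221

(exact arithmetic carried between steps; '≈' marks a value shown rounded to 6 d.p. or computed from one; I and e_prev carry over from the previous line; the table rounds u and y to 3 d.p., halves away from zero)
n=0: y=0, sp=3, e=sp−y=3; I=3, D=e−e_prev=3; u=0·3+1·3+3/4·3=5.25; next y=-3/5·0+1/2·5.25=2.625
n=1: y=2.625, sp=3, e=sp−y=0.375; I=3.375, D=e−e_prev=-2.625; u=0·0.375+1·3.375+3/4·(-2.625)=1.40625; next y=-3/5·2.625+1/2·1.40625=-0.871875
n=2: y=-0.871875, sp=3, e=sp−y=3.871875; I=7.246875, D=e−e_prev=3.496875; u=0·3.871875+1·7.246875+3/4·3.496875≈9.869531; next y=-3/5·(-0.871875)+1/2·9.869531≈5.457891
n=3: y≈5.457891, sp=3, e=sp−y≈-2.457891; I≈4.788984, D=e−e_prev≈-6.329766; u=0·(-2.457891)+1·4.788984+3/4·(-6.329766)≈0.041660; next y=-3/5·5.457891+1/2·0.041660≈-3.253904
n=4: y≈-3.253904, sp=3, e=sp−y≈6.253904; I≈11.042889, D=e−e_prev≈8.711795; u=0·6.253904+1·11.042889+3/4·8.711795≈17.576735; next y=-3/5·(-3.253904)+1/2·17.576735≈10.740710
n=5: y≈10.740710, sp=3, e=sp−y≈-7.740710; I≈3.302179, D=e−e_prev≈-13.994614; u=0·(-7.740710)+1·3.302179+3/4·(-13.994614)≈-7.193782; next y=-3/5·10.740710+1/2·(-7.193782)≈-10.041317
n=6: y≈-10.041317, sp=3, e=sp−y≈13.041317; I≈16.343496, D=e−e_prev≈20.782027; u=0·13.041317+1·16.343496+3/4·20.782027≈31.930016; next y=-3/5·(-10.041317)+1/2·31.930016≈21.989798
n=7: y≈21.989798, sp=3, e=sp−y≈-18.989798; I≈-2.646303, D=e−e_prev≈-32.031115; u=0·(-18.989798)+1·(-2.646303)+3/4·(-32.031115)≈-26.669639; next y=-3/5·21.989798+1/2·(-26.669639)≈-26.528698
n=8: y≈-26.528698, sp=3, e=sp−y≈29.528698; I≈26.882396, D=e−e_prev≈48.518497; u=0·29.528698+1·26.882396+3/4·48.518497≈63.271268; next y=-3/5·(-26.528698)+1/2·63.271268≈47.552853
n=9: y≈47.552853, sp=3, e=sp−y≈-44.552853; I≈-17.670457, D=e−e_prev≈-74.081552; u=0·(-44.552853)+1·(-17.670457)+3/4·(-74.081552)≈-73.231621; next y=-3/5·47.552853+1/2·(-73.231621)≈-65.147522
n=10: y≈-65.147522, sp=3, e=sp−y≈68.147522; I≈50.477065, D=e−e_prev≈112.700376; u=0·68.147522+1·50.477065+3/4·112.700376≈135.002347; next y=-3/5·(-65.147522)+1/2·135.002347≈106.589687
n=11: y≈106.589687, sp=3, e=sp−y≈-103.589687; I≈-53.112622, D=e−e_prev≈-171.737209; u=0·(-103.589687)+1·(-53.112622)+3/4·(-171.737209)≈-181.915529; next y=-3/5·106.589687+1/2·(-181.915529)≈-154.911577
n=12: y≈-154.911577, sp=3, e=sp−y≈157.911577; I≈104.798955, D=e−e_prev≈261.501264; u=0·157.911577+1·104.798955+3/4·261.501264≈300.924902; next y=-3/5·(-154.911577)+1/2·300.924902≈243.409397
n=13: y≈243.409397, sp=3, e=sp−y≈-240.409397; I≈-135.610442, D=e−e_prev≈-398.320974; u=0·(-240.409397)+1·(-135.610442)+3/4·(-398.320974)≈-434.351173; next y=-3/5·243.409397+1/2·(-434.351173)≈-363.221225
n=14: y≈-363.221225, sp=3, e=sp−y≈366.221225; I≈230.610782, D=e−e_prev≈606.630622; u=0·366.221225+1·230.610782+3/4·606.630622≈685.583749; next y=-3/5·(-363.221225)+1/2·685.583749≈560.724609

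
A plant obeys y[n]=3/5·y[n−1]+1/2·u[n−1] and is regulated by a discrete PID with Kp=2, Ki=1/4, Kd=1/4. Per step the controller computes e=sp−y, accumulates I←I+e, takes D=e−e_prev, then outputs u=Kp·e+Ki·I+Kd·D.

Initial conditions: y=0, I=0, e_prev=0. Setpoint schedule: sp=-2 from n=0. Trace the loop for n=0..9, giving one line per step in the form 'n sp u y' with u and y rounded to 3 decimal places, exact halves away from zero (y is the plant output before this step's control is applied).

0 -2 -5.000 0.000
1 -2 1.250 -2.500
2 -2 -3.313 -0.875
3 -2 0.078 -2.181
4 -2 -2.482 -1.270
5 -2 -0.604 -2.003
6 -2 -2.034 -1.504
7 -2 -0.994 -1.919
8 -2 -1.795 -1.649
9 -2 -1.220 -1.887

(exact arithmetic carried between steps; '≈' marks a value shown rounded to 6 d.p. or computed from one; I and e_prev carry over from the previous line; the table rounds u and y to 3 d.p., halves away from zero)
n=0: y=0, sp=-2, e=sp−y=-2; I=-2, D=e−e_prev=-2; u=2·(-2)+1/4·(-2)+1/4·(-2)=-5; next y=3/5·0+1/2·(-5)=-2.5
n=1: y=-2.5, sp=-2, e=sp−y=0.5; I=-1.5, D=e−e_prev=2.5; u=2·0.5+1/4·(-1.5)+1/4·2.5=1.25; next y=3/5·(-2.5)+1/2·1.25=-0.875
n=2: y=-0.875, sp=-2, e=sp−y=-1.125; I=-2.625, D=e−e_prev=-1.625; u=2·(-1.125)+1/4·(-2.625)+1/4·(-1.625)=-3.3125; next y=3/5·(-0.875)+1/2·(-3.3125)=-2.18125
n=3: y=-2.18125, sp=-2, e=sp−y=0.18125; I=-2.44375, D=e−e_prev=1.30625; u=2·0.18125+1/4·(-2.44375)+1/4·1.30625=0.078125; next y=3/5·(-2.18125)+1/2·0.078125≈-1.269688
n=4: y≈-1.269688, sp=-2, e=sp−y≈-0.730313; I≈-3.174063, D=e−e_prev≈-0.911563; u=2·(-0.730313)+1/4·(-3.174063)+1/4·(-0.911563)≈-2.482031; next y=3/5·(-1.269688)+1/2·(-2.482031)≈-2.002828
n=5: y≈-2.002828, sp=-2, e=sp−y≈0.002828; I≈-3.171234, D=e−e_prev≈0.733141; u=2·0.002828+1/4·(-3.171234)+1/4·0.733141≈-0.603867; next y=3/5·(-2.002828)+1/2·(-0.603867)≈-1.503630
n=6: y≈-1.503630, sp=-2, e=sp−y≈-0.496370; I≈-3.667604, D=e−e_prev≈-0.499198; u=2·(-0.496370)+1/4·(-3.667604)+1/4·(-0.499198)≈-2.034439; next y=3/5·(-1.503630)+1/2·(-2.034439)≈-1.919398
n=7: y≈-1.919398, sp=-2, e=sp−y≈-0.080602; I≈-3.748206, D=e−e_prev≈0.415768; u=2·(-0.080602)+1/4·(-3.748206)+1/4·0.415768≈-0.994314; next y=3/5·(-1.919398)+1/2·(-0.994314)≈-1.648796
n=8: y≈-1.648796, sp=-2, e=sp−y≈-0.351204; I≈-4.099410, D=e−e_prev≈-0.270602; u=2·(-0.351204)+1/4·(-4.099410)+1/4·(-0.270602)≈-1.794912; next y=3/5·(-1.648796)+1/2·(-1.794912)≈-1.886733
n=9: y≈-1.886733, sp=-2, e=sp−y≈-0.113267; I≈-4.212677, D=e−e_prev≈0.237938; u=2·(-0.113267)+1/4·(-4.212677)+1/4·0.237938≈-1.220218; next y=3/5·(-1.886733)+1/2·(-1.220218)≈-1.742149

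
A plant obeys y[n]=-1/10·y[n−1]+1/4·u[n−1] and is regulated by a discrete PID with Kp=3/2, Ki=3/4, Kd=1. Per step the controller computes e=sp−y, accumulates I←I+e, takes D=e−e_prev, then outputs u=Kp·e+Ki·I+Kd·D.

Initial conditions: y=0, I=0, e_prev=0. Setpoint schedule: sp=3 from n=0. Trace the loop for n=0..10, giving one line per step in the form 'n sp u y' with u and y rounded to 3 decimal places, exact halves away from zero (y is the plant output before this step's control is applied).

(exact arithmetic carried between steps; '≈' marks a value shown rounded to 6 d.p. or computed from one; I and e_prev carry over from the previous line; the table rounds u and y to 3 d.p., halves away from zero)
n=0: y=0, sp=3, e=sp−y=3; I=3, D=e−e_prev=3; u=3/2·3+3/4·3+1·3=9.75; next y=-1/10·0+1/4·9.75=2.4375
n=1: y=2.4375, sp=3, e=sp−y=0.5625; I=3.5625, D=e−e_prev=-2.4375; u=3/2·0.5625+3/4·3.5625+1·(-2.4375)=1.078125; next y=-1/10·2.4375+1/4·1.078125≈0.025781
n=2: y≈0.025781, sp=3, e=sp−y≈2.974219; I≈6.536719, D=e−e_prev≈2.411719; u=3/2·2.974219+3/4·6.536719+1·2.411719≈11.775586; next y=-1/10·0.025781+1/4·11.775586≈2.941318
n=3: y≈2.941318, sp=3, e=sp−y≈0.058682; I≈6.595400, D=e−e_prev≈-2.915537; u=3/2·0.058682+3/4·6.595400+1·(-2.915537)≈2.119036; next y=-1/10·2.941318+1/4·2.119036≈0.235627
n=4: y≈0.235627, sp=3, e=sp−y≈2.764373; I≈9.359773, D=e−e_prev≈2.705691; u=3/2·2.764373+3/4·9.359773+1·2.705691≈13.872081; next y=-1/10·0.235627+1/4·13.872081≈3.444457
n=5: y≈3.444457, sp=3, e=sp−y≈-0.444457; I≈8.915316, D=e−e_prev≈-3.208830; u=3/2·(-0.444457)+3/4·8.915316+1·(-3.208830)≈2.810970; next y=-1/10·3.444457+1/4·2.810970≈0.358297
n=6: y≈0.358297, sp=3, e=sp−y≈2.641703; I≈11.557019, D=e−e_prev≈3.086161; u=3/2·2.641703+3/4·11.557019+1·3.086161≈15.716480; next y=-1/10·0.358297+1/4·15.716480≈3.893290
n=7: y≈3.893290, sp=3, e=sp−y≈-0.893290; I≈10.663729, D=e−e_prev≈-3.534993; u=3/2·(-0.893290)+3/4·10.663729+1·(-3.534993)≈3.122868; next y=-1/10·3.893290+1/4·3.122868≈0.391388
n=8: y≈0.391388, sp=3, e=sp−y≈2.608612; I≈13.272341, D=e−e_prev≈3.501902; u=3/2·2.608612+3/4·13.272341+1·3.501902≈17.369076; next y=-1/10·0.391388+1/4·17.369076≈4.303130
n=9: y≈4.303130, sp=3, e=sp−y≈-1.303130; I≈11.969211, D=e−e_prev≈-3.911742; u=3/2·(-1.303130)+3/4·11.969211+1·(-3.911742)≈3.110470; next y=-1/10·4.303130+1/4·3.110470≈0.347305
n=10: y≈0.347305, sp=3, e=sp−y≈2.652695; I≈14.621906, D=e−e_prev≈3.955826; u=3/2·2.652695+3/4·14.621906+1·3.955826≈18.901298; next y=-1/10·0.347305+1/4·18.901298≈4.690594

0 3 9.750 0.000
1 3 1.078 2.438
2 3 11.776 0.026
3 3 2.119 2.941
4 3 13.872 0.236
5 3 2.811 3.444
6 3 15.716 0.358
7 3 3.123 3.893
8 3 17.369 0.391
9 3 3.110 4.303
10 3 18.901 0.347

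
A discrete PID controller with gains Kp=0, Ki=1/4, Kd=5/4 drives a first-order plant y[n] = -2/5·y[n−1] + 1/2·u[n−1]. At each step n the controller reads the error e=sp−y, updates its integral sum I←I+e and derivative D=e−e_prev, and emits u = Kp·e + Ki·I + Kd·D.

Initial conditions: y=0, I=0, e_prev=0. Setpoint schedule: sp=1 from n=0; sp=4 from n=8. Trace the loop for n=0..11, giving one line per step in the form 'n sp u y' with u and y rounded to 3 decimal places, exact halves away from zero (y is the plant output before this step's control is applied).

(exact arithmetic carried between steps; '≈' marks a value shown rounded to 6 d.p. or computed from one; I and e_prev carry over from the previous line; the table rounds u and y to 3 d.p., halves away from zero)
n=0: y=0, sp=1, e=sp−y=1; I=1, D=e−e_prev=1; u=0·1+1/4·1+5/4·1=1.5; next y=-2/5·0+1/2·1.5=0.75
n=1: y=0.75, sp=1, e=sp−y=0.25; I=1.25, D=e−e_prev=-0.75; u=0·0.25+1/4·1.25+5/4·(-0.75)=-0.625; next y=-2/5·0.75+1/2·(-0.625)=-0.6125
n=2: y=-0.6125, sp=1, e=sp−y=1.6125; I=2.8625, D=e−e_prev=1.3625; u=0·1.6125+1/4·2.8625+5/4·1.3625=2.41875; next y=-2/5·(-0.6125)+1/2·2.41875=1.454375
n=3: y=1.454375, sp=1, e=sp−y=-0.454375; I=2.408125, D=e−e_prev=-2.066875; u=0·(-0.454375)+1/4·2.408125+5/4·(-2.066875)≈-1.981563; next y=-2/5·1.454375+1/2·(-1.981563)≈-1.572531
n=4: y≈-1.572531, sp=1, e=sp−y≈2.572531; I≈4.980656, D=e−e_prev≈3.026906; u=0·2.572531+1/4·4.980656+5/4·3.026906≈5.028797; next y=-2/5·(-1.572531)+1/2·5.028797≈3.143411
n=5: y≈3.143411, sp=1, e=sp−y≈-2.143411; I≈2.837245, D=e−e_prev≈-4.715942; u=0·(-2.143411)+1/4·2.837245+5/4·(-4.715942)≈-5.185616; next y=-2/5·3.143411+1/2·(-5.185616)≈-3.850173
n=6: y≈-3.850173, sp=1, e=sp−y≈4.850173; I≈7.687418, D=e−e_prev≈6.993584; u=0·4.850173+1/4·7.687418+5/4·6.993584≈10.663834; next y=-2/5·(-3.850173)+1/2·10.663834≈6.871986
n=7: y≈6.871986, sp=1, e=sp−y≈-5.871986; I≈1.815432, D=e−e_prev≈-10.722159; u=0·(-5.871986)+1/4·1.815432+5/4·(-10.722159)≈-12.948840; next y=-2/5·6.871986+1/2·(-12.948840)≈-9.223214
n=8: y≈-9.223214, sp=4, e=sp−y≈13.223214; I≈15.038646, D=e−e_prev≈19.095200; u=0·13.223214+1/4·15.038646+5/4·19.095200≈27.628662; next y=-2/5·(-9.223214)+1/2·27.628662≈17.503617
n=9: y≈17.503617, sp=4, e=sp−y≈-13.503617; I≈1.535030, D=e−e_prev≈-26.726831; u=0·(-13.503617)+1/4·1.535030+5/4·(-26.726831)≈-33.024782; next y=-2/5·17.503617+1/2·(-33.024782)≈-23.513838
n=10: y≈-23.513838, sp=4, e=sp−y≈27.513838; I≈29.048867, D=e−e_prev≈41.017455; u=0·27.513838+1/4·29.048867+5/4·41.017455≈58.534035; next y=-2/5·(-23.513838)+1/2·58.534035≈38.672553
n=11: y≈38.672553, sp=4, e=sp−y≈-34.672553; I≈-5.623685, D=e−e_prev≈-62.186390; u=0·(-34.672553)+1/4·(-5.623685)+5/4·(-62.186390)≈-79.138909; next y=-2/5·38.672553+1/2·(-79.138909)≈-55.038476

0 1 1.500 0.000
1 1 -0.625 0.750
2 1 2.419 -0.613
3 1 -1.982 1.454
4 1 5.029 -1.573
5 1 -5.186 3.143
6 1 10.664 -3.850
7 1 -12.949 6.872
8 4 27.629 -9.223
9 4 -33.025 17.504
10 4 58.534 -23.514
11 4 -79.139 38.673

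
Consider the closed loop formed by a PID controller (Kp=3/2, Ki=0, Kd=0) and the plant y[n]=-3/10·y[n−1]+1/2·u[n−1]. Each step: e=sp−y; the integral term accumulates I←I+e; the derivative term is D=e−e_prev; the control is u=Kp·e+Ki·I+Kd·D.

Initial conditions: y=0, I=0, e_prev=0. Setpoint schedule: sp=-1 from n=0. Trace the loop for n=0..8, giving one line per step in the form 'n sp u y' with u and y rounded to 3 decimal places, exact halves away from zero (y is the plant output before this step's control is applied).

(exact arithmetic carried between steps; '≈' marks a value shown rounded to 6 d.p. or computed from one; I and e_prev carry over from the previous line; the table rounds u and y to 3 d.p., halves away from zero)
n=0: y=0, sp=-1, e=sp−y=-1; I=-1, D=e−e_prev=-1; u=3/2·(-1)+0·(-1)+0·(-1)=-1.5; next y=-3/10·0+1/2·(-1.5)=-0.75
n=1: y=-0.75, sp=-1, e=sp−y=-0.25; I=-1.25, D=e−e_prev=0.75; u=3/2·(-0.25)+0·(-1.25)+0·0.75=-0.375; next y=-3/10·(-0.75)+1/2·(-0.375)=0.0375
n=2: y=0.0375, sp=-1, e=sp−y=-1.0375; I=-2.2875, D=e−e_prev=-0.7875; u=3/2·(-1.0375)+0·(-2.2875)+0·(-0.7875)=-1.55625; next y=-3/10·0.0375+1/2·(-1.55625)=-0.789375
n=3: y=-0.789375, sp=-1, e=sp−y=-0.210625; I=-2.498125, D=e−e_prev=0.826875; u=3/2·(-0.210625)+0·(-2.498125)+0·0.826875≈-0.315938; next y=-3/10·(-0.789375)+1/2·(-0.315938)≈0.078844
n=4: y≈0.078844, sp=-1, e=sp−y≈-1.078844; I≈-3.576969, D=e−e_prev≈-0.868219; u=3/2·(-1.078844)+0·(-3.576969)+0·(-0.868219)≈-1.618266; next y=-3/10·0.078844+1/2·(-1.618266)≈-0.832786
n=5: y≈-0.832786, sp=-1, e=sp−y≈-0.167214; I≈-3.744183, D=e−e_prev≈0.911630; u=3/2·(-0.167214)+0·(-3.744183)+0·0.911630≈-0.250821; next y=-3/10·(-0.832786)+1/2·(-0.250821)≈0.124425
n=6: y≈0.124425, sp=-1, e=sp−y≈-1.124425; I≈-4.868608, D=e−e_prev≈-0.957211; u=3/2·(-1.124425)+0·(-4.868608)+0·(-0.957211)≈-1.686638; next y=-3/10·0.124425+1/2·(-1.686638)≈-0.880646
n=7: y≈-0.880646, sp=-1, e=sp−y≈-0.119354; I≈-4.987962, D=e−e_prev≈1.005072; u=3/2·(-0.119354)+0·(-4.987962)+0·1.005072≈-0.179030; next y=-3/10·(-0.880646)+1/2·(-0.179030)≈0.174679
n=8: y≈0.174679, sp=-1, e=sp−y≈-1.174679; I≈-6.162640, D=e−e_prev≈-1.055325; u=3/2·(-1.174679)+0·(-6.162640)+0·(-1.055325)≈-1.762018; next y=-3/10·0.174679+1/2·(-1.762018)≈-0.933413

0 -1 -1.500 0.000
1 -1 -0.375 -0.750
2 -1 -1.556 0.038
3 -1 -0.316 -0.789
4 -1 -1.618 0.079
5 -1 -0.251 -0.833
6 -1 -1.687 0.124
7 -1 -0.179 -0.881
8 -1 -1.762 0.175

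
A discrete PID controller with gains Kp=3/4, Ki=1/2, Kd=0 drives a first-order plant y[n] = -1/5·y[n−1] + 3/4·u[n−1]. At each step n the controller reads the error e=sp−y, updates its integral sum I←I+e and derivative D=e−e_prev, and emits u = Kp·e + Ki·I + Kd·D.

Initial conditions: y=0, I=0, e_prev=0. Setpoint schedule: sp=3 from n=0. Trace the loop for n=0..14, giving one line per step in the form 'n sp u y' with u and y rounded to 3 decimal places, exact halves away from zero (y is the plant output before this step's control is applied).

0 3 3.750 0.000
1 3 1.734 2.813
2 3 4.421 0.738
3 3 2.515 3.168
4 3 4.825 1.252
5 3 3.054 3.368
6 3 5.059 1.617
7 3 3.433 3.471
8 3 5.186 1.880
9 3 3.705 3.513
10 3 5.245 2.076
11 3 3.904 3.518
12 3 5.262 2.224
13 3 4.053 3.502
14 3 5.255 2.339

(exact arithmetic carried between steps; '≈' marks a value shown rounded to 6 d.p. or computed from one; I and e_prev carry over from the previous line; the table rounds u and y to 3 d.p., halves away from zero)
n=0: y=0, sp=3, e=sp−y=3; I=3, D=e−e_prev=3; u=3/4·3+1/2·3+0·3=3.75; next y=-1/5·0+3/4·3.75=2.8125
n=1: y=2.8125, sp=3, e=sp−y=0.1875; I=3.1875, D=e−e_prev=-2.8125; u=3/4·0.1875+1/2·3.1875+0·(-2.8125)=1.734375; next y=-1/5·2.8125+3/4·1.734375≈0.738281
n=2: y≈0.738281, sp=3, e=sp−y≈2.261719; I≈5.449219, D=e−e_prev≈2.074219; u=3/4·2.261719+1/2·5.449219+0·2.074219≈4.420898; next y=-1/5·0.738281+3/4·4.420898≈3.168018
n=3: y≈3.168018, sp=3, e=sp−y≈-0.168018; I≈5.281201, D=e−e_prev≈-2.429736; u=3/4·(-0.168018)+1/2·5.281201+0·(-2.429736)≈2.514587; next y=-1/5·3.168018+3/4·2.514587≈1.252337
n=4: y≈1.252337, sp=3, e=sp−y≈1.747663; I≈7.028864, D=e−e_prev≈1.915681; u=3/4·1.747663+1/2·7.028864+0·1.915681≈4.825179; next y=-1/5·1.252337+3/4·4.825179≈3.368417
n=5: y≈3.368417, sp=3, e=sp−y≈-0.368417; I≈6.660447, D=e−e_prev≈-2.116080; u=3/4·(-0.368417)+1/2·6.660447+0·(-2.116080)≈3.053911; next y=-1/5·3.368417+3/4·3.053911≈1.616750
n=6: y≈1.616750, sp=3, e=sp−y≈1.383250; I≈8.043697, D=e−e_prev≈1.751667; u=3/4·1.383250+1/2·8.043697+0·1.751667≈5.059286; next y=-1/5·1.616750+3/4·5.059286≈3.471115
n=7: y≈3.471115, sp=3, e=sp−y≈-0.471115; I≈7.572582, D=e−e_prev≈-1.854365; u=3/4·(-0.471115)+1/2·7.572582+0·(-1.854365)≈3.432955; next y=-1/5·3.471115+3/4·3.432955≈1.880493
n=8: y≈1.880493, sp=3, e=sp−y≈1.119507; I≈8.692089, D=e−e_prev≈1.590622; u=3/4·1.119507+1/2·8.692089+0·1.590622≈5.185675; next y=-1/5·1.880493+3/4·5.185675≈3.513157
n=9: y≈3.513157, sp=3, e=sp−y≈-0.513157; I≈8.178932, D=e−e_prev≈-1.632664; u=3/4·(-0.513157)+1/2·8.178932+0·(-1.632664)≈3.704598; next y=-1/5·3.513157+3/4·3.704598≈2.075817
n=10: y≈2.075817, sp=3, e=sp−y≈0.924183; I≈9.103115, D=e−e_prev≈1.437340; u=3/4·0.924183+1/2·9.103115+0·1.437340≈5.244695; next y=-1/5·2.075817+3/4·5.244695≈3.518358
n=11: y≈3.518358, sp=3, e=sp−y≈-0.518358; I≈8.584757, D=e−e_prev≈-1.442541; u=3/4·(-0.518358)+1/2·8.584757+0·(-1.442541)≈3.903610; next y=-1/5·3.518358+3/4·3.903610≈2.224036
n=12: y≈2.224036, sp=3, e=sp−y≈0.775964; I≈9.360721, D=e−e_prev≈1.294321; u=3/4·0.775964+1/2·9.360721+0·1.294321≈5.262333; next y=-1/5·2.224036+3/4·5.262333≈3.501943
n=13: y≈3.501943, sp=3, e=sp−y≈-0.501943; I≈8.858778, D=e−e_prev≈-1.277906; u=3/4·(-0.501943)+1/2·8.858778+0·(-1.277906)≈4.052932; next y=-1/5·3.501943+3/4·4.052932≈2.339311
n=14: y≈2.339311, sp=3, e=sp−y≈0.660689; I≈9.519468, D=e−e_prev≈1.162632; u=3/4·0.660689+1/2·9.519468+0·1.162632≈5.255251; next y=-1/5·2.339311+3/4·5.255251≈3.473576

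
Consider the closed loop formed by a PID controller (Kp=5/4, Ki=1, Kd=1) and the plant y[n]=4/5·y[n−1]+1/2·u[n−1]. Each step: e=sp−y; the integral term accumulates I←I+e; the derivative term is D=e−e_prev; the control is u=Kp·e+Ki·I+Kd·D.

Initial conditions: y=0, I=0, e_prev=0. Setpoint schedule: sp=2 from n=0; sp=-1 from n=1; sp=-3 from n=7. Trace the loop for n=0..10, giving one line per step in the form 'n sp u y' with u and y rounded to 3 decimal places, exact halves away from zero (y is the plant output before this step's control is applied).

0 2 6.500 0.000
1 -1 -13.813 3.250
2 -1 12.745 -4.306
3 -1 -15.015 2.928
4 -1 14.594 -5.165
5 -1 -16.406 3.165
6 -1 16.476 -5.671
7 -3 -24.648 3.701
8 -3 22.482 -9.364
9 -3 -26.839 3.750
10 -3 25.575 -10.419

(exact arithmetic carried between steps; '≈' marks a value shown rounded to 6 d.p. or computed from one; I and e_prev carry over from the previous line; the table rounds u and y to 3 d.p., halves away from zero)
n=0: y=0, sp=2, e=sp−y=2; I=2, D=e−e_prev=2; u=5/4·2+1·2+1·2=6.5; next y=4/5·0+1/2·6.5=3.25
n=1: y=3.25, sp=-1, e=sp−y=-4.25; I=-2.25, D=e−e_prev=-6.25; u=5/4·(-4.25)+1·(-2.25)+1·(-6.25)=-13.8125; next y=4/5·3.25+1/2·(-13.8125)=-4.30625
n=2: y=-4.30625, sp=-1, e=sp−y=3.30625; I=1.05625, D=e−e_prev=7.55625; u=5/4·3.30625+1·1.05625+1·7.55625≈12.745313; next y=4/5·(-4.30625)+1/2·12.745313≈2.927656
n=3: y≈2.927656, sp=-1, e=sp−y≈-3.927656; I≈-2.871406, D=e−e_prev≈-7.233906; u=5/4·(-3.927656)+1·(-2.871406)+1·(-7.233906)≈-15.014883; next y=4/5·2.927656+1/2·(-15.014883)≈-5.165316
n=4: y≈-5.165316, sp=-1, e=sp−y≈4.165316; I≈1.293910, D=e−e_prev≈8.092973; u=5/4·4.165316+1·1.293910+1·8.092973≈14.593528; next y=4/5·(-5.165316)+1/2·14.593528≈3.164511
n=5: y≈3.164511, sp=-1, e=sp−y≈-4.164511; I≈-2.870601, D=e−e_prev≈-8.329827; u=5/4·(-4.164511)+1·(-2.870601)+1·(-8.329827)≈-16.406067; next y=4/5·3.164511+1/2·(-16.406067)≈-5.671425
n=6: y≈-5.671425, sp=-1, e=sp−y≈4.671425; I≈1.800824, D=e−e_prev≈8.835936; u=5/4·4.671425+1·1.800824+1·8.835936≈16.476041; next y=4/5·(-5.671425)+1/2·16.476041≈3.700880
n=7: y≈3.700880, sp=-3, e=sp−y≈-6.700880; I≈-4.900057, D=e−e_prev≈-11.372305; u=5/4·(-6.700880)+1·(-4.900057)+1·(-11.372305)≈-24.648462; next y=4/5·3.700880+1/2·(-24.648462)≈-9.363527
n=8: y≈-9.363527, sp=-3, e=sp−y≈6.363527; I≈1.463470, D=e−e_prev≈13.064407; u=5/4·6.363527+1·1.463470+1·13.064407≈22.482286; next y=4/5·(-9.363527)+1/2·22.482286≈3.750322
n=9: y≈3.750322, sp=-3, e=sp−y≈-6.750322; I≈-5.286851, D=e−e_prev≈-13.113848; u=5/4·(-6.750322)+1·(-5.286851)+1·(-13.113848)≈-26.838602; next y=4/5·3.750322+1/2·(-26.838602)≈-10.419044
n=10: y≈-10.419044, sp=-3, e=sp−y≈7.419044; I≈2.132192, D=e−e_prev≈14.169365; u=5/4·7.419044+1·2.132192+1·14.169365≈25.575362; next y=4/5·(-10.419044)+1/2·25.575362≈4.452446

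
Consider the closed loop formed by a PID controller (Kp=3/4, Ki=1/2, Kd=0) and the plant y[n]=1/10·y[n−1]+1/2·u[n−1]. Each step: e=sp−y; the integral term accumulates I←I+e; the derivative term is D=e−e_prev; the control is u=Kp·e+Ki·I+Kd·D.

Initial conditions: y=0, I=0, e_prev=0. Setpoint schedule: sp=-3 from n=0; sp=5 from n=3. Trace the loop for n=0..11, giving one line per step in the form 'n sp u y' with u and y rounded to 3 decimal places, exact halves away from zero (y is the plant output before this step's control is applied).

0 -3 -3.750 0.000
1 -3 -2.906 -1.875
2 -3 -3.762 -1.641
3 5 6.064 -2.045
4 5 3.496 2.827
5 5 5.578 2.031
6 5 5.861 2.992
7 5 6.568 3.230
8 5 6.982 3.607
9 5 7.372 3.851
10 5 7.672 4.071
11 5 7.922 4.243

(exact arithmetic carried between steps; '≈' marks a value shown rounded to 6 d.p. or computed from one; I and e_prev carry over from the previous line; the table rounds u and y to 3 d.p., halves away from zero)
n=0: y=0, sp=-3, e=sp−y=-3; I=-3, D=e−e_prev=-3; u=3/4·(-3)+1/2·(-3)+0·(-3)=-3.75; next y=1/10·0+1/2·(-3.75)=-1.875
n=1: y=-1.875, sp=-3, e=sp−y=-1.125; I=-4.125, D=e−e_prev=1.875; u=3/4·(-1.125)+1/2·(-4.125)+0·1.875=-2.90625; next y=1/10·(-1.875)+1/2·(-2.90625)=-1.640625
n=2: y=-1.640625, sp=-3, e=sp−y=-1.359375; I=-5.484375, D=e−e_prev=-0.234375; u=3/4·(-1.359375)+1/2·(-5.484375)+0·(-0.234375)≈-3.761719; next y=1/10·(-1.640625)+1/2·(-3.761719)≈-2.044922
n=3: y≈-2.044922, sp=5, e=sp−y≈7.044922; I≈1.560547, D=e−e_prev≈8.404297; u=3/4·7.044922+1/2·1.560547+0·8.404297≈6.063965; next y=1/10·(-2.044922)+1/2·6.063965≈2.827490
n=4: y≈2.827490, sp=5, e=sp−y≈2.172510; I≈3.733057, D=e−e_prev≈-4.872412; u=3/4·2.172510+1/2·3.733057+0·(-4.872412)≈3.495911; next y=1/10·2.827490+1/2·3.495911≈2.030704
n=5: y≈2.030704, sp=5, e=sp−y≈2.969296; I≈6.702352, D=e−e_prev≈0.796786; u=3/4·2.969296+1/2·6.702352+0·0.796786≈5.578148; next y=1/10·2.030704+1/2·5.578148≈2.992144
n=6: y≈2.992144, sp=5, e=sp−y≈2.007856; I≈8.710208, D=e−e_prev≈-0.961440; u=3/4·2.007856+1/2·8.710208+0·(-0.961440)≈5.860996; next y=1/10·2.992144+1/2·5.860996≈3.229712
n=7: y≈3.229712, sp=5, e=sp−y≈1.770288; I≈10.480496, D=e−e_prev≈-0.237568; u=3/4·1.770288+1/2·10.480496+0·(-0.237568)≈6.567964; next y=1/10·3.229712+1/2·6.567964≈3.606953
n=8: y≈3.606953, sp=5, e=sp−y≈1.393047; I≈11.873543, D=e−e_prev≈-0.377241; u=3/4·1.393047+1/2·11.873543+0·(-0.377241)≈6.981557; next y=1/10·3.606953+1/2·6.981557≈3.851474
n=9: y≈3.851474, sp=5, e=sp−y≈1.148526; I≈13.022069, D=e−e_prev≈-0.244521; u=3/4·1.148526+1/2·13.022069+0·(-0.244521)≈7.372429; next y=1/10·3.851474+1/2·7.372429≈4.071362
n=10: y≈4.071362, sp=5, e=sp−y≈0.928638; I≈13.950707, D=e−e_prev≈-0.219888; u=3/4·0.928638+1/2·13.950707+0·(-0.219888)≈7.671832; next y=1/10·4.071362+1/2·7.671832≈4.243052
n=11: y≈4.243052, sp=5, e=sp−y≈0.756948; I≈14.707655, D=e−e_prev≈-0.171690; u=3/4·0.756948+1/2·14.707655+0·(-0.171690)≈7.921538; next y=1/10·4.243052+1/2·7.921538≈4.385074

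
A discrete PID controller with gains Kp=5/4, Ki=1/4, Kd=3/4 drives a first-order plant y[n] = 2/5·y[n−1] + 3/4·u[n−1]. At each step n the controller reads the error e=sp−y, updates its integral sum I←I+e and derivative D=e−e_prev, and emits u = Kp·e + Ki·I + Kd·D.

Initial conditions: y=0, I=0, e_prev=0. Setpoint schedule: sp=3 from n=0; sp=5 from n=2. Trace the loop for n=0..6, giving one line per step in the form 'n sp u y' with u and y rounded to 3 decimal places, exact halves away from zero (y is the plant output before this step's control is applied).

0 3 6.750 0.000
1 3 -6.141 5.063
2 5 18.837 -2.580
3 5 -21.771 13.096
4 5 42.380 -11.090
5 5 -58.225 27.349
6 5 100.194 -32.729

(exact arithmetic carried between steps; '≈' marks a value shown rounded to 6 d.p. or computed from one; I and e_prev carry over from the previous line; the table rounds u and y to 3 d.p., halves away from zero)
n=0: y=0, sp=3, e=sp−y=3; I=3, D=e−e_prev=3; u=5/4·3+1/4·3+3/4·3=6.75; next y=2/5·0+3/4·6.75=5.0625
n=1: y=5.0625, sp=3, e=sp−y=-2.0625; I=0.9375, D=e−e_prev=-5.0625; u=5/4·(-2.0625)+1/4·0.9375+3/4·(-5.0625)=-6.140625; next y=2/5·5.0625+3/4·(-6.140625)≈-2.580469
n=2: y≈-2.580469, sp=5, e=sp−y≈7.580469; I≈8.517969, D=e−e_prev≈9.642969; u=5/4·7.580469+1/4·8.517969+3/4·9.642969≈18.837305; next y=2/5·(-2.580469)+3/4·18.837305≈13.095791
n=3: y≈13.095791, sp=5, e=sp−y≈-8.095791; I≈0.422178, D=e−e_prev≈-15.676260; u=5/4·(-8.095791)+1/4·0.422178+3/4·(-15.676260)≈-21.771389; next y=2/5·13.095791+3/4·(-21.771389)≈-11.090225
n=4: y≈-11.090225, sp=5, e=sp−y≈16.090225; I≈16.512403, D=e−e_prev≈24.186016; u=5/4·16.090225+1/4·16.512403+3/4·24.186016≈42.380395; next y=2/5·(-11.090225)+3/4·42.380395≈27.349206
n=5: y≈27.349206, sp=5, e=sp−y≈-22.349206; I≈-5.836803, D=e−e_prev≈-38.439432; u=5/4·(-22.349206)+1/4·(-5.836803)+3/4·(-38.439432)≈-58.225282; next y=2/5·27.349206+3/4·(-58.225282)≈-32.729279
n=6: y≈-32.729279, sp=5, e=sp−y≈37.729279; I≈31.892476, D=e−e_prev≈60.078485; u=5/4·37.729279+1/4·31.892476+3/4·60.078485≈100.193582; next y=2/5·(-32.729279)+3/4·100.193582≈62.053475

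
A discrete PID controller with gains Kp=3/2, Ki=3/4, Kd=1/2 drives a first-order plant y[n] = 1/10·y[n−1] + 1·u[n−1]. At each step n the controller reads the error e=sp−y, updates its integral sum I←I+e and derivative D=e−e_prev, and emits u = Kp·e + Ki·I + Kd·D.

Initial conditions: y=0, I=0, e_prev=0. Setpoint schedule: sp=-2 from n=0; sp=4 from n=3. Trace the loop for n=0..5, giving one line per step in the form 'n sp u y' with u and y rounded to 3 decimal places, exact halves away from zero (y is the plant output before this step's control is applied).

0 -2 -5.500 0.000
1 -2 9.125 -5.500
2 -2 -29.706 8.575
3 4 88.815 -28.849
4 4 -223.903 85.930
5 4 600.449 -215.310

(exact arithmetic carried between steps; '≈' marks a value shown rounded to 6 d.p. or computed from one; I and e_prev carry over from the previous line; the table rounds u and y to 3 d.p., halves away from zero)
n=0: y=0, sp=-2, e=sp−y=-2; I=-2, D=e−e_prev=-2; u=3/2·(-2)+3/4·(-2)+1/2·(-2)=-5.5; next y=1/10·0+1·(-5.5)=-5.5
n=1: y=-5.5, sp=-2, e=sp−y=3.5; I=1.5, D=e−e_prev=5.5; u=3/2·3.5+3/4·1.5+1/2·5.5=9.125; next y=1/10·(-5.5)+1·9.125=8.575
n=2: y=8.575, sp=-2, e=sp−y=-10.575; I=-9.075, D=e−e_prev=-14.075; u=3/2·(-10.575)+3/4·(-9.075)+1/2·(-14.075)=-29.70625; next y=1/10·8.575+1·(-29.70625)=-28.84875
n=3: y=-28.84875, sp=4, e=sp−y=32.84875; I=23.77375, D=e−e_prev=43.42375; u=3/2·32.84875+3/4·23.77375+1/2·43.42375≈88.815313; next y=1/10·(-28.84875)+1·88.815313≈85.930438
n=4: y≈85.930438, sp=4, e=sp−y≈-81.930438; I≈-58.156688, D=e−e_prev≈-114.779188; u=3/2·(-81.930438)+3/4·(-58.156688)+1/2·(-114.779188)≈-223.902766; next y=1/10·85.930438+1·(-223.902766)≈-215.309722
n=5: y≈-215.309722, sp=4, e=sp−y≈219.309722; I≈161.153034, D=e−e_prev≈301.240159; u=3/2·219.309722+3/4·161.153034+1/2·301.240159≈600.449438; next y=1/10·(-215.309722)+1·600.449438≈578.918466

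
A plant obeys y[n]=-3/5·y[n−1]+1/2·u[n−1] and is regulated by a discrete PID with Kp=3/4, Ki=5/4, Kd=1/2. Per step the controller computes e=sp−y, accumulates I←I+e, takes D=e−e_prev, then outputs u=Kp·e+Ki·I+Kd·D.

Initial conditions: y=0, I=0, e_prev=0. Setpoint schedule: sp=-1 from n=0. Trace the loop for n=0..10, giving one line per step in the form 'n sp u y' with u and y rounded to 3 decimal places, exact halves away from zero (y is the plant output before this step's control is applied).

(exact arithmetic carried between steps; '≈' marks a value shown rounded to 6 d.p. or computed from one; I and e_prev carry over from the previous line; the table rounds u and y to 3 d.p., halves away from zero)
n=0: y=0, sp=-1, e=sp−y=-1; I=-1, D=e−e_prev=-1; u=3/4·(-1)+5/4·(-1)+1/2·(-1)=-2.5; next y=-3/5·0+1/2·(-2.5)=-1.25
n=1: y=-1.25, sp=-1, e=sp−y=0.25; I=-0.75, D=e−e_prev=1.25; u=3/4·0.25+5/4·(-0.75)+1/2·1.25=-0.125; next y=-3/5·(-1.25)+1/2·(-0.125)=0.6875
n=2: y=0.6875, sp=-1, e=sp−y=-1.6875; I=-2.4375, D=e−e_prev=-1.9375; u=3/4·(-1.6875)+5/4·(-2.4375)+1/2·(-1.9375)=-5.28125; next y=-3/5·0.6875+1/2·(-5.28125)=-3.053125
n=3: y=-3.053125, sp=-1, e=sp−y=2.053125; I=-0.384375, D=e−e_prev=3.740625; u=3/4·2.053125+5/4·(-0.384375)+1/2·3.740625≈2.929688; next y=-3/5·(-3.053125)+1/2·2.929688≈3.296719
n=4: y≈3.296719, sp=-1, e=sp−y≈-4.296719; I≈-4.681094, D=e−e_prev≈-6.349844; u=3/4·(-4.296719)+5/4·(-4.681094)+1/2·(-6.349844)≈-12.248828; next y=-3/5·3.296719+1/2·(-12.248828)≈-8.102445
n=5: y≈-8.102445, sp=-1, e=sp−y≈7.102445; I≈2.421352, D=e−e_prev≈11.399164; u=3/4·7.102445+5/4·2.421352+1/2·11.399164≈14.053105; next y=-3/5·(-8.102445)+1/2·14.053105≈11.888020
n=6: y≈11.888020, sp=-1, e=sp−y≈-12.888020; I≈-10.466668, D=e−e_prev≈-19.990465; u=3/4·(-12.888020)+5/4·(-10.466668)+1/2·(-19.990465)≈-32.744583; next y=-3/5·11.888020+1/2·(-32.744583)≈-23.505103
n=7: y≈-23.505103, sp=-1, e=sp−y≈22.505103; I≈12.038435, D=e−e_prev≈35.393123; u=3/4·22.505103+5/4·12.038435+1/2·35.393123≈49.623433; next y=-3/5·(-23.505103)+1/2·49.623433≈38.914779
n=8: y≈38.914779, sp=-1, e=sp−y≈-39.914779; I≈-27.876344, D=e−e_prev≈-62.419882; u=3/4·(-39.914779)+5/4·(-27.876344)+1/2·(-62.419882)≈-95.991454; next y=-3/5·38.914779+1/2·(-95.991454)≈-71.344594
n=9: y≈-71.344594, sp=-1, e=sp−y≈70.344594; I≈42.468251, D=e−e_prev≈110.259373; u=3/4·70.344594+5/4·42.468251+1/2·110.259373≈160.973446; next y=-3/5·(-71.344594)+1/2·160.973446≈123.293480
n=10: y≈123.293480, sp=-1, e=sp−y≈-124.293480; I≈-81.825229, D=e−e_prev≈-194.638074; u=3/4·(-124.293480)+5/4·(-81.825229)+1/2·(-194.638074)≈-292.820683; next y=-3/5·123.293480+1/2·(-292.820683)≈-220.386429

0 -1 -2.500 0.000
1 -1 -0.125 -1.250
2 -1 -5.281 0.688
3 -1 2.930 -3.053
4 -1 -12.249 3.297
5 -1 14.053 -8.102
6 -1 -32.745 11.888
7 -1 49.623 -23.505
8 -1 -95.991 38.915
9 -1 160.973 -71.345
10 -1 -292.821 123.293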